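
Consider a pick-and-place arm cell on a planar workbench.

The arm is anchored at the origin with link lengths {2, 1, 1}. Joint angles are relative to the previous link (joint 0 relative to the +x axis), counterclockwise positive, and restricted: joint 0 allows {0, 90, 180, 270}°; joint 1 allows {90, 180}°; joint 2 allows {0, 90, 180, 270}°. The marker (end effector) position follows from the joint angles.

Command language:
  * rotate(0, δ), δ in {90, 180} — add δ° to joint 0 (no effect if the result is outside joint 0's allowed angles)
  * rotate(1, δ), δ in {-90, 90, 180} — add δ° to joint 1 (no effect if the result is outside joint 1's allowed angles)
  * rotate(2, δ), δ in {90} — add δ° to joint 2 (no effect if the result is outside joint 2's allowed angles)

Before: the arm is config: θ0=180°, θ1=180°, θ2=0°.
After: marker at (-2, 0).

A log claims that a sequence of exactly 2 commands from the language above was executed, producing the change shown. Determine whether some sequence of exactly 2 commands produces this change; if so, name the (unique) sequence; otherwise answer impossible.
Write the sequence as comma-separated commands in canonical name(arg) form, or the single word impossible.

initial: config: θ0=180°, θ1=180°, θ2=0°
1. rotate(2, 90) → config: θ0=180°, θ1=180°, θ2=90°
2. rotate(2, 90) → config: θ0=180°, θ1=180°, θ2=180°
no rival 2-sequence matches.

rotate(2, 90), rotate(2, 90)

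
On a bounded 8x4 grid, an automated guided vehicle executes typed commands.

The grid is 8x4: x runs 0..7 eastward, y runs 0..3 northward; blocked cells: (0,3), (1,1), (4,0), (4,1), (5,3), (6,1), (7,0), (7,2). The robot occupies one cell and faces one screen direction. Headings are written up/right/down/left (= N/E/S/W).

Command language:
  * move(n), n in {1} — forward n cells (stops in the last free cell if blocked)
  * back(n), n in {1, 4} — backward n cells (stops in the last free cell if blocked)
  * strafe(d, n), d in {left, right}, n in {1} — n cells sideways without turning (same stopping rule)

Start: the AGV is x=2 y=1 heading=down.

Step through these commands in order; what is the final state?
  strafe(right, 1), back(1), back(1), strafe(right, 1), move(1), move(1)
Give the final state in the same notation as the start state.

x=1 y=2 heading=down

t0: x=2 y=1 heading=down
1. strafe(right, 1) → x=2 y=1 heading=down
2. back(1) → x=2 y=2 heading=down
3. back(1) → x=2 y=3 heading=down
4. strafe(right, 1) → x=1 y=3 heading=down
5. move(1) → x=1 y=2 heading=down
6. move(1) → x=1 y=2 heading=down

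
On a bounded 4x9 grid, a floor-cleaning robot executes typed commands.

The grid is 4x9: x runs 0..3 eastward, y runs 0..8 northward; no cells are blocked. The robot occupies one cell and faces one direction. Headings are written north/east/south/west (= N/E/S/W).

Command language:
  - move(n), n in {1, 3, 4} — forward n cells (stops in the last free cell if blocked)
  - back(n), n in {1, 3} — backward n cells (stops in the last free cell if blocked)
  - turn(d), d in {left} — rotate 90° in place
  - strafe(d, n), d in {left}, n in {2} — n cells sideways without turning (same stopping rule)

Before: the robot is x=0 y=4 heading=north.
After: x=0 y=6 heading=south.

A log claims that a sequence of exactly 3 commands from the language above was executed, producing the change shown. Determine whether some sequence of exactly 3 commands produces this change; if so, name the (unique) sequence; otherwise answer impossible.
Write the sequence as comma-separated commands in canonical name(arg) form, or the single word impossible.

all 343 sequences checked — none match.

impossible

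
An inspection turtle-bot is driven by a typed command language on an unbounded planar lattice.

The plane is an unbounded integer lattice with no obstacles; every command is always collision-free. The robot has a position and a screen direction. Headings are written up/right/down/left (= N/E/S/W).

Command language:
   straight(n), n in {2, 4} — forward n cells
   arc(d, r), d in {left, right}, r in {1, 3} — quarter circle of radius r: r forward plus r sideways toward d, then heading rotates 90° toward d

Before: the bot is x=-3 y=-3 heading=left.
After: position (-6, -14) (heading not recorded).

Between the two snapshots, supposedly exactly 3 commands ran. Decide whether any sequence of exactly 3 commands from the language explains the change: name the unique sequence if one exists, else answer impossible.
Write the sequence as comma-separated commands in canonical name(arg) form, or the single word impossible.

arc(left, 3), straight(4), straight(4)

key: order matters: swapping arc(left, 3) and straight(4) lands elsewhere
initial: x=-3 y=-3 heading=left
1. arc(left, 3) → x=-6 y=-6 heading=down
2. straight(4) → x=-6 y=-10 heading=down
3. straight(4) → x=-6 y=-14 heading=down
no other 3-command option fits: unique.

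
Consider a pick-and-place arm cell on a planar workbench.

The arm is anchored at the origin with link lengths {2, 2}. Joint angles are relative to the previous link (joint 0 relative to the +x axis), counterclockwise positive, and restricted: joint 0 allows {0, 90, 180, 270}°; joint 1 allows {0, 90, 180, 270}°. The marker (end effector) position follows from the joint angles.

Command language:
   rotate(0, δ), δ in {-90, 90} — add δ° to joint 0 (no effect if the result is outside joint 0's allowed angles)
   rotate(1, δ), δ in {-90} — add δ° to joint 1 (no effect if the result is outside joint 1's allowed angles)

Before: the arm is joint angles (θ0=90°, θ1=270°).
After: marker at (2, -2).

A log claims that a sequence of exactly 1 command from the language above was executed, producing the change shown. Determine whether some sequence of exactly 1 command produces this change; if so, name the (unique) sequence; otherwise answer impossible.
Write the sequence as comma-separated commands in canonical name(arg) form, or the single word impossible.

start: joint angles (θ0=90°, θ1=270°)
t=1 rotate(0, -90) ⇒ joint angles (θ0=0°, θ1=270°)
uniquely the one of 3 1-step routes that fits.

rotate(0, -90)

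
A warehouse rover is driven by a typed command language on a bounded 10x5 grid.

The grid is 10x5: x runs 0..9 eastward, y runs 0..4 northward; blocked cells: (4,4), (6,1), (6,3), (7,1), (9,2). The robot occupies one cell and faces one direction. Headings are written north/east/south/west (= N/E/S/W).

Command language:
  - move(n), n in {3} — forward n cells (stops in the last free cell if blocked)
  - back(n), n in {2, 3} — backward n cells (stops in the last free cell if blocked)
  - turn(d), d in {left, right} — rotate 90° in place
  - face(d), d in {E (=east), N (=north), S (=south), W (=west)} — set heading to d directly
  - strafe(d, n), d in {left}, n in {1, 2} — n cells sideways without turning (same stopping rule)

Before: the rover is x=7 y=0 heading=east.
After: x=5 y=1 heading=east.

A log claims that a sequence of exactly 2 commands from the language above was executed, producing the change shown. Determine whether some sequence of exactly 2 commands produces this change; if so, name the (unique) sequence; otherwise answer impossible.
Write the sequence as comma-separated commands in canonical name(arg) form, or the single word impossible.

back(2), strafe(left, 1)

key: order matters: swapping back(2) and strafe(left, 1) lands elsewhere
from: x=7 y=0 heading=east
[1] after back(2): x=5 y=0 heading=east
[2] after strafe(left, 1): x=5 y=1 heading=east
no other 2-command option fits: unique.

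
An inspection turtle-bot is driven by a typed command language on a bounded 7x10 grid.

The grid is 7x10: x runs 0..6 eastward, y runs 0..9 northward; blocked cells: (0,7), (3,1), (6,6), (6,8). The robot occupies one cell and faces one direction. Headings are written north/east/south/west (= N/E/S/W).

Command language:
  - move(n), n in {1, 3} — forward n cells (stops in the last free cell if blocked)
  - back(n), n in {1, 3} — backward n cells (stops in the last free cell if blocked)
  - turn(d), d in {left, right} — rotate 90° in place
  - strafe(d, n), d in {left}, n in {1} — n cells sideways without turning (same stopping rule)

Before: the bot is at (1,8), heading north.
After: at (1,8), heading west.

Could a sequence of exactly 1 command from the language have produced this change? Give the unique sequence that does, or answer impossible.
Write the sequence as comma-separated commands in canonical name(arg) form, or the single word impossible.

key: parked at (1,8) the whole time — nothing moves the robot
from: at (1,8), heading north
1. turn(left) → at (1,8), heading west
no other 1-command option fits: unique.

turn(left)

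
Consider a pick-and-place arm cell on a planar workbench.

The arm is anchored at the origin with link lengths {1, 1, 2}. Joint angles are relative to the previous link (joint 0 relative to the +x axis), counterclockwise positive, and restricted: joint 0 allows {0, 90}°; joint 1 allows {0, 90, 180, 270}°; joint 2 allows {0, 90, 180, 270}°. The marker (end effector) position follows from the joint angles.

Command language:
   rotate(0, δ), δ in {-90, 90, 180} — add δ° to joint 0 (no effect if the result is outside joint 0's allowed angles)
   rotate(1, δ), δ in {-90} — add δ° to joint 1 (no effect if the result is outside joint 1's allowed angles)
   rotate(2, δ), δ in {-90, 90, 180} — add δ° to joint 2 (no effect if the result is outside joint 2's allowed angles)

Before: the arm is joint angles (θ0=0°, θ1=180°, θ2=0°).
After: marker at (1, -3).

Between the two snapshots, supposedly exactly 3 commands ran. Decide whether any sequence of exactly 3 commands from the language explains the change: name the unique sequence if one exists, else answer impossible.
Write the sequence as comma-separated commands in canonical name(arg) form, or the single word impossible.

rotate(1, -90), rotate(1, -90), rotate(1, -90)

from: joint angles (θ0=0°, θ1=180°, θ2=0°)
[1] after rotate(1, -90): joint angles (θ0=0°, θ1=90°, θ2=0°)
[2] after rotate(1, -90): joint angles (θ0=0°, θ1=0°, θ2=0°)
[3] after rotate(1, -90): joint angles (θ0=0°, θ1=270°, θ2=0°)
uniquely the one of 343 3-step routes that fits.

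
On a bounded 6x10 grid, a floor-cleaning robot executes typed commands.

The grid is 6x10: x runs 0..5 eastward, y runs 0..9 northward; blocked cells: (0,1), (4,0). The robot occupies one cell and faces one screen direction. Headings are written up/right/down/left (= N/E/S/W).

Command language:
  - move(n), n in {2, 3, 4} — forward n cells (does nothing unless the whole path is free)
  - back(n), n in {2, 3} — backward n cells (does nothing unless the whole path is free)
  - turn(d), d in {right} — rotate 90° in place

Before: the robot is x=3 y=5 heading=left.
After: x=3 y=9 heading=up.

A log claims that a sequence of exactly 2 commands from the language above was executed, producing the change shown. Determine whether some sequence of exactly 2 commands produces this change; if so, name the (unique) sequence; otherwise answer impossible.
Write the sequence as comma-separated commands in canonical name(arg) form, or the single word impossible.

turn(right), move(4)

key: cell and facing (now N) both changed — the 2 commands mix motion and turning
start: x=3 y=5 heading=left
t=1 turn(right) ⇒ x=3 y=5 heading=up
t=2 move(4) ⇒ x=3 y=9 heading=up
no other 2-command option fits: unique.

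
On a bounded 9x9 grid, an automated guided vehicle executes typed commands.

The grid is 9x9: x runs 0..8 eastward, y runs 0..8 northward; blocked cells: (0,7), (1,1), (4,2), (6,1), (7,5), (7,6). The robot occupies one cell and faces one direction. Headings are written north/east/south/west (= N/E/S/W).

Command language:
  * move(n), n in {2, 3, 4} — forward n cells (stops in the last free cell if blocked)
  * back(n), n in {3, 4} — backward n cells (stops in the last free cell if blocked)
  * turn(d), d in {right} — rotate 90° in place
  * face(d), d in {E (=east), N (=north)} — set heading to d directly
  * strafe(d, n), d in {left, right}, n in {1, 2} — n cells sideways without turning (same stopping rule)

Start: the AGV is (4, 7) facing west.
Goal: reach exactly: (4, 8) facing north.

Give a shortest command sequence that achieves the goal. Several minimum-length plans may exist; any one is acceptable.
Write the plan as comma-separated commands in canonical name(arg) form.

from: (4, 7) facing west
1. strafe(right, 1) → (4, 8) facing west
2. turn(right) → (4, 8) facing north
nothing shorter than 2 reaches the goal.

strafe(right, 1), turn(right)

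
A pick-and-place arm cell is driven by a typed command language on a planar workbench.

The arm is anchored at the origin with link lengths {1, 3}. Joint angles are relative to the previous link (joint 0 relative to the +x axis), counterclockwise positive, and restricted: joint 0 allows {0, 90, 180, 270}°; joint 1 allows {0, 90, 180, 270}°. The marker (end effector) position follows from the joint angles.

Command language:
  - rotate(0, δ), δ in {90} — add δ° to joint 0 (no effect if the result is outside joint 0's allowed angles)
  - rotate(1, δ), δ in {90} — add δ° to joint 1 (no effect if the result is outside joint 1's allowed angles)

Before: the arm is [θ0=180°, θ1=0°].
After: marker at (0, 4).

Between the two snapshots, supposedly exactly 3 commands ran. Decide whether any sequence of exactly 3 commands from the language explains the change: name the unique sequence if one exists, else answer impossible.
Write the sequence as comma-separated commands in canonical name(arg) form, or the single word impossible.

rotate(0, 90), rotate(0, 90), rotate(0, 90)

t0: [θ0=180°, θ1=0°]
1. rotate(0, 90) → [θ0=270°, θ1=0°]
2. rotate(0, 90) → [θ0=0°, θ1=0°]
3. rotate(0, 90) → [θ0=90°, θ1=0°]
uniquely the one of 8 3-step routes that fits.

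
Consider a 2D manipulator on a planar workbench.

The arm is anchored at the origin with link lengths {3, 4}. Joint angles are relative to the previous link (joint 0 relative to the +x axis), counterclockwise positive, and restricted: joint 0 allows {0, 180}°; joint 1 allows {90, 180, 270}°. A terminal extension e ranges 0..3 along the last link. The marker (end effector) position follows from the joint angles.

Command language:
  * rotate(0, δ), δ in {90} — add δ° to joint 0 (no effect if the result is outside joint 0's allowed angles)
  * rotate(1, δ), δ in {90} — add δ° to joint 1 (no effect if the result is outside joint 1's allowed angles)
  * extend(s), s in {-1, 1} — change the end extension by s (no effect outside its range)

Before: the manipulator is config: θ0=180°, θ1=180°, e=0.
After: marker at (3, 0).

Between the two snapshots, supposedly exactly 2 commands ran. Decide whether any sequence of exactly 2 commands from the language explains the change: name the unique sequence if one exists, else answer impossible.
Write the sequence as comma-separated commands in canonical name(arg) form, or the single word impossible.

start: config: θ0=180°, θ1=180°, e=0
1. extend(1) → config: θ0=180°, θ1=180°, e=1
2. extend(1) → config: θ0=180°, θ1=180°, e=2
no other 2-command option fits: unique.

extend(1), extend(1)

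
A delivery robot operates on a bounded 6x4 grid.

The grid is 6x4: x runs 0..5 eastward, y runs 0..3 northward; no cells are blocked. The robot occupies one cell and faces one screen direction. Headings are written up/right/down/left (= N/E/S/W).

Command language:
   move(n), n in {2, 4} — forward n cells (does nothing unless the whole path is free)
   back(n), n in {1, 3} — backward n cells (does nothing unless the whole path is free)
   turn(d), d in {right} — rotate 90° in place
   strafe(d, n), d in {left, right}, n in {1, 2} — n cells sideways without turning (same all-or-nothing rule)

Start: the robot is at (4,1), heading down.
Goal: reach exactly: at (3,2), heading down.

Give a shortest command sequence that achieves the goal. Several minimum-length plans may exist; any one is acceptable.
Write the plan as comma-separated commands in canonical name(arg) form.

strafe(right, 1), back(1)

start: at (4,1), heading down
step 1 (strafe(right, 1)): at (3,1), heading down
step 2 (back(1)): at (3,2), heading down
no 1-step plan works, so 2 is optimal.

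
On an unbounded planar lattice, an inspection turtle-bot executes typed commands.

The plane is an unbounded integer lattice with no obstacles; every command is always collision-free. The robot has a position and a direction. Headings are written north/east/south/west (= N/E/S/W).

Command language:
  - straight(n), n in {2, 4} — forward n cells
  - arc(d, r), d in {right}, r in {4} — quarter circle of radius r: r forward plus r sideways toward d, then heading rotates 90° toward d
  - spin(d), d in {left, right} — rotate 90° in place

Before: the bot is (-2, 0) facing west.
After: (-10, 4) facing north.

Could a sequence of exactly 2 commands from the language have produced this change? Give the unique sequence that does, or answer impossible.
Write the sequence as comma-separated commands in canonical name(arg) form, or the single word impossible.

key: order matters: swapping straight(4) and arc(right, 4) lands elsewhere
begin: (-2, 0) facing west
1. straight(4) → (-6, 0) facing west
2. arc(right, 4) → (-10, 4) facing north
uniquely the one of 25 2-step routes that fits.

straight(4), arc(right, 4)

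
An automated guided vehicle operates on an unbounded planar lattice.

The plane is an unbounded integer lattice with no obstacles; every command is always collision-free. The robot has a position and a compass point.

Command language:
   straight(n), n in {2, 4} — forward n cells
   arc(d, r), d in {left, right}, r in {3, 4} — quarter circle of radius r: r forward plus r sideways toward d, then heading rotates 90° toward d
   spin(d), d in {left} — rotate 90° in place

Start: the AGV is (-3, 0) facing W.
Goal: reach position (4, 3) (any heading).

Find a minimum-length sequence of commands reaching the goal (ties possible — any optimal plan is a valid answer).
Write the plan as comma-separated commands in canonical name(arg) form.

from: (-3, 0) facing W
1. spin(left) → (-3, 0) facing S
2. arc(left, 4) → (1, -4) facing E
3. arc(left, 3) → (4, -1) facing N
4. straight(4) → (4, 3) facing N
minimal: 4 command(s), checked below 4.

spin(left), arc(left, 4), arc(left, 3), straight(4)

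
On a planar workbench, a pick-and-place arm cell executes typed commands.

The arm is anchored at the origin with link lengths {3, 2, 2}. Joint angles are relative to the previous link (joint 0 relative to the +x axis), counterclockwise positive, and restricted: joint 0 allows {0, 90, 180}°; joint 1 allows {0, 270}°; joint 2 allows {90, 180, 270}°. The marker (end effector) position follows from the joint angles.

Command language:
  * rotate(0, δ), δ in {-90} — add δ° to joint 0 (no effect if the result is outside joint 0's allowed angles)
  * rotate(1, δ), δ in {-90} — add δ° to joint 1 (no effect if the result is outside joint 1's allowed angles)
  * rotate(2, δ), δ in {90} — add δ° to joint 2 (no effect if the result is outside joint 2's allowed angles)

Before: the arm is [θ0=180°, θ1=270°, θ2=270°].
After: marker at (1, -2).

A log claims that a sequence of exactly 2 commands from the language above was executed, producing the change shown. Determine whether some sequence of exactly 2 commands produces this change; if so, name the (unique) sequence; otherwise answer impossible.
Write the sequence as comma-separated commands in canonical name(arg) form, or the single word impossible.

rotate(0, -90), rotate(0, -90)

from: [θ0=180°, θ1=270°, θ2=270°]
[1] after rotate(0, -90): [θ0=90°, θ1=270°, θ2=270°]
[2] after rotate(0, -90): [θ0=0°, θ1=270°, θ2=270°]
all 9 alternatives checked — unique.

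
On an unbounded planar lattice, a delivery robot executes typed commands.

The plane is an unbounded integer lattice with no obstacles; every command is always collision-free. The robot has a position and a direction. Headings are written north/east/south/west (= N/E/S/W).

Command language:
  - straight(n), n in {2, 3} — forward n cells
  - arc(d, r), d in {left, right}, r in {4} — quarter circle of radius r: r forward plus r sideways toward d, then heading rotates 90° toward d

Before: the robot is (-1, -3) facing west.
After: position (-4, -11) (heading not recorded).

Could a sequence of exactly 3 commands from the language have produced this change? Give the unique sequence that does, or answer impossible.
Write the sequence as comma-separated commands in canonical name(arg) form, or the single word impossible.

key: order matters: swapping straight(3) and arc(left, 4) lands elsewhere
start: (-1, -3) facing west
step 1 (straight(3)): (-4, -3) facing west
step 2 (arc(left, 4)): (-8, -7) facing south
step 3 (arc(left, 4)): (-4, -11) facing east
no other 3-command option fits: unique.

straight(3), arc(left, 4), arc(left, 4)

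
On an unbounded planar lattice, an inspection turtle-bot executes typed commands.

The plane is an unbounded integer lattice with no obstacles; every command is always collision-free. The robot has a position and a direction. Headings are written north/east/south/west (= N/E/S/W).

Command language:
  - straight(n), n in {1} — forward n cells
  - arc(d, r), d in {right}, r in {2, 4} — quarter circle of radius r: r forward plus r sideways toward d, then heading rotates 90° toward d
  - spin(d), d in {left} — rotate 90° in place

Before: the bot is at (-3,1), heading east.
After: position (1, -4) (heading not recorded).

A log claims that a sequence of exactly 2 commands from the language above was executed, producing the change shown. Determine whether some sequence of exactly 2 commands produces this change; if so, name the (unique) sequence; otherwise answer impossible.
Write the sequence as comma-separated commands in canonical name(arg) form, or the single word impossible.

arc(right, 4), straight(1)

key: order matters: swapping arc(right, 4) and straight(1) lands elsewhere
from: at (-3,1), heading east
1. arc(right, 4) → at (1,-3), heading south
2. straight(1) → at (1,-4), heading south
no rival 2-sequence matches.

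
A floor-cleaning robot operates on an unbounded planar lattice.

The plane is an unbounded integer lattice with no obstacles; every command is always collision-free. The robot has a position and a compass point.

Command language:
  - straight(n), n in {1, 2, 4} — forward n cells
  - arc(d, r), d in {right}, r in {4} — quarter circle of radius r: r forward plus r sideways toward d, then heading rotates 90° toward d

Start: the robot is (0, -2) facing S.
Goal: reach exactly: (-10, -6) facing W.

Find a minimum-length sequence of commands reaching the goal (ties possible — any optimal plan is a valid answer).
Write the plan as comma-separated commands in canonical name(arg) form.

arc(right, 4), straight(2), straight(4)

begin: (0, -2) facing S
t=1 arc(right, 4) ⇒ (-4, -6) facing W
t=2 straight(2) ⇒ (-6, -6) facing W
t=3 straight(4) ⇒ (-10, -6) facing W
nothing shorter than 3 reaches the goal.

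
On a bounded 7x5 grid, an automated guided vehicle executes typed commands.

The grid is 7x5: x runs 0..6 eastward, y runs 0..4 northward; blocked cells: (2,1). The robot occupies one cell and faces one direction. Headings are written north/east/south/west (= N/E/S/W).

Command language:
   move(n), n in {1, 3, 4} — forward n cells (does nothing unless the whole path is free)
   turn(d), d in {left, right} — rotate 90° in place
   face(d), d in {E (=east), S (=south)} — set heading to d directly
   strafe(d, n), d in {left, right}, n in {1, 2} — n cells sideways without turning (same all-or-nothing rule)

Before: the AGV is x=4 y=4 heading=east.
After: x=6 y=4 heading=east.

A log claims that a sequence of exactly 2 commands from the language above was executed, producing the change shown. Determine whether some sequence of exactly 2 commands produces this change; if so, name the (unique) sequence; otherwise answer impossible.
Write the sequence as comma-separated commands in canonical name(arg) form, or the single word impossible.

key: still facing E at the end — nothing in the sequence rotates
initial: x=4 y=4 heading=east
t=1 move(1) ⇒ x=5 y=4 heading=east
t=2 move(1) ⇒ x=6 y=4 heading=east
uniquely the one of 121 2-step routes that fits.

move(1), move(1)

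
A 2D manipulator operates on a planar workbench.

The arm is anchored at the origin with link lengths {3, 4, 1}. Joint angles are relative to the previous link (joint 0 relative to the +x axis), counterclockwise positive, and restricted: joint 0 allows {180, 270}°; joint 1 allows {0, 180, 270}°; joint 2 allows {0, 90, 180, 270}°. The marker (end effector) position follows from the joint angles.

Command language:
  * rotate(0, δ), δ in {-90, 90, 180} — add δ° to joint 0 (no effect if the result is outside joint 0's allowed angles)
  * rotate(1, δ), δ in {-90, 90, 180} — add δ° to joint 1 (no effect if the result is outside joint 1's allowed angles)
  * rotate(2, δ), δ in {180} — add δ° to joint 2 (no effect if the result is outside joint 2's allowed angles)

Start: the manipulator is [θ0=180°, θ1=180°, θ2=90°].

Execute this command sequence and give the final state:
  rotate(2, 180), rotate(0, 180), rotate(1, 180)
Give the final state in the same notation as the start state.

t0: [θ0=180°, θ1=180°, θ2=90°]
step 1 (rotate(2, 180)): [θ0=180°, θ1=180°, θ2=270°]
step 2 (rotate(0, 180)): [θ0=180°, θ1=180°, θ2=270°]
step 3 (rotate(1, 180)): [θ0=180°, θ1=0°, θ2=270°]

[θ0=180°, θ1=0°, θ2=270°]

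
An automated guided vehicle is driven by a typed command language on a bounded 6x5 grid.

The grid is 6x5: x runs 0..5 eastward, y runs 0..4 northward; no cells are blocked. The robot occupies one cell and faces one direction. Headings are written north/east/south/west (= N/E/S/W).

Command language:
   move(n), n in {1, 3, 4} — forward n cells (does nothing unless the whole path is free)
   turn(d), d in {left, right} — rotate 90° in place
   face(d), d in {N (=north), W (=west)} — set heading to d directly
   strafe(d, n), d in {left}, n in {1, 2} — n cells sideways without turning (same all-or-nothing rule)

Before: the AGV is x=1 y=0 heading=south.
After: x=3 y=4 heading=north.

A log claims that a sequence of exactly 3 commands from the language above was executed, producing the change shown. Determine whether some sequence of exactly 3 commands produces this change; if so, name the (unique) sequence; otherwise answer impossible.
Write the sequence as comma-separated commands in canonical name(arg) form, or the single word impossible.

key: position moved to (3,4) AND the heading swung to N — translation plus rotation needed
initial: x=1 y=0 heading=south
t=1 strafe(left, 2) ⇒ x=3 y=0 heading=south
t=2 face(N) ⇒ x=3 y=0 heading=north
t=3 move(4) ⇒ x=3 y=4 heading=north
all 729 alternatives checked — unique.

strafe(left, 2), face(N), move(4)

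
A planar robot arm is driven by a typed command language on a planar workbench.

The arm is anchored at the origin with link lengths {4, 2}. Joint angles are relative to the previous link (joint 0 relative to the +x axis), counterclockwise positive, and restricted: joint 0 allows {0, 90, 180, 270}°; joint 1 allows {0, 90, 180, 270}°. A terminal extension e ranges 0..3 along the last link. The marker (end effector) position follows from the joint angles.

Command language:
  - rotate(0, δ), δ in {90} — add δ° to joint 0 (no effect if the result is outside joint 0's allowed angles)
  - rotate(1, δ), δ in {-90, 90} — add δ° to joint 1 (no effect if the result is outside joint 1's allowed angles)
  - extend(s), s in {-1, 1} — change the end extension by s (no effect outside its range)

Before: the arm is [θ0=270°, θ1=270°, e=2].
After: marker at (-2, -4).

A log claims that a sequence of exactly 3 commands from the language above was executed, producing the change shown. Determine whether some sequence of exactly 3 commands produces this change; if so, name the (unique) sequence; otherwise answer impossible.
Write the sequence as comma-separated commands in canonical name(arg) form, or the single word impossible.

from: [θ0=270°, θ1=270°, e=2]
t=1 extend(-1) ⇒ [θ0=270°, θ1=270°, e=1]
t=2 extend(-1) ⇒ [θ0=270°, θ1=270°, e=0]
t=3 extend(-1) ⇒ [θ0=270°, θ1=270°, e=0]
uniquely the one of 125 3-step routes that fits.

extend(-1), extend(-1), extend(-1)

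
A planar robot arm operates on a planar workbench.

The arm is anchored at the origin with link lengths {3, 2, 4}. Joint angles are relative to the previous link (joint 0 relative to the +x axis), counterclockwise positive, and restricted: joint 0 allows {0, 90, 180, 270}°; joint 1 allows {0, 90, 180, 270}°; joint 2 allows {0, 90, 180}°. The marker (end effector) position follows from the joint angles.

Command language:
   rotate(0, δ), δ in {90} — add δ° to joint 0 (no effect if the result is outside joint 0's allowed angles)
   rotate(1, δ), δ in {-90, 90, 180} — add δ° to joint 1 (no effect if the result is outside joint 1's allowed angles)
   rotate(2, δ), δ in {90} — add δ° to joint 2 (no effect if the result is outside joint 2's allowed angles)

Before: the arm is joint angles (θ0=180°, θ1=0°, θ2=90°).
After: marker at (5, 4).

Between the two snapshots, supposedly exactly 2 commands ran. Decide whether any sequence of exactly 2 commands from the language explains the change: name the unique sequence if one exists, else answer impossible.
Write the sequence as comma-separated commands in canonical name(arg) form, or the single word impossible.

rotate(0, 90), rotate(0, 90)

initial: joint angles (θ0=180°, θ1=0°, θ2=90°)
step 1 (rotate(0, 90)): joint angles (θ0=270°, θ1=0°, θ2=90°)
step 2 (rotate(0, 90)): joint angles (θ0=0°, θ1=0°, θ2=90°)
uniquely the one of 25 2-step routes that fits.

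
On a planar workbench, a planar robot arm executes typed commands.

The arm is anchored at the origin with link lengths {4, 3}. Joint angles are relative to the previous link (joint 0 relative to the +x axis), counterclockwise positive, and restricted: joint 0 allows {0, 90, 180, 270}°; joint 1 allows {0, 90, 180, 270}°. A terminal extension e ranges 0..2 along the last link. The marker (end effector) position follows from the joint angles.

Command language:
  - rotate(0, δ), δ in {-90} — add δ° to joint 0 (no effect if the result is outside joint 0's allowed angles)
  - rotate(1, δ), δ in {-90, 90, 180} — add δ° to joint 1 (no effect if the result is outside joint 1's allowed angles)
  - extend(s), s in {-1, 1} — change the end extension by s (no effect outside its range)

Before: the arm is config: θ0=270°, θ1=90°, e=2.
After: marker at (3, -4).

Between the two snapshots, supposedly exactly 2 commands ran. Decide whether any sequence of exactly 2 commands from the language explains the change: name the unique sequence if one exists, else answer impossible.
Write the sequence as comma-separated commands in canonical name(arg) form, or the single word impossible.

extend(-1), extend(-1)

t0: config: θ0=270°, θ1=90°, e=2
[1] after extend(-1): config: θ0=270°, θ1=90°, e=1
[2] after extend(-1): config: θ0=270°, θ1=90°, e=0
uniquely the one of 36 2-step routes that fits.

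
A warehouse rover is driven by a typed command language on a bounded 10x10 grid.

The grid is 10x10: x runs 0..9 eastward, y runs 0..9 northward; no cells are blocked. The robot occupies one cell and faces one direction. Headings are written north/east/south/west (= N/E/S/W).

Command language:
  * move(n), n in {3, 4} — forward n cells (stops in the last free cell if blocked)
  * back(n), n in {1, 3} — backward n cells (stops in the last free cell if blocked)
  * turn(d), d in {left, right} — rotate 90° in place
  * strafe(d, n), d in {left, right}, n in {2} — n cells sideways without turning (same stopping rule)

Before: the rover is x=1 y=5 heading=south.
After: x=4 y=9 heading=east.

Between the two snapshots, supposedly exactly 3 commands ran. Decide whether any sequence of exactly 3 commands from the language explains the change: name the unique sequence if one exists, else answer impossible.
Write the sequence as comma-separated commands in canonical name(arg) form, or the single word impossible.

impossible

checked all 3-command options: none fits.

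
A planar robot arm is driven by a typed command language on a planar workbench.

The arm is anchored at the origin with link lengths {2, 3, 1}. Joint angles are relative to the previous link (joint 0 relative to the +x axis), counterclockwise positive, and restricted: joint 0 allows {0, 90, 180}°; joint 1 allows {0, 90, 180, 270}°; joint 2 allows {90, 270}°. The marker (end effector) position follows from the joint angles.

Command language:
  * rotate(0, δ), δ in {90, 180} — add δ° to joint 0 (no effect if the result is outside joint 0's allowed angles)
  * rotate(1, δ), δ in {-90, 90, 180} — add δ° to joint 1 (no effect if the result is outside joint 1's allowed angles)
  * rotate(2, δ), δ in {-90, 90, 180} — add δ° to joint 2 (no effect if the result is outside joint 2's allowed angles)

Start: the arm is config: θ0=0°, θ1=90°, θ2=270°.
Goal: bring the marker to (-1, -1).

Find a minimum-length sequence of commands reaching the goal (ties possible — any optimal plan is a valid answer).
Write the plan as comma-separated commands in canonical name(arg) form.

initial: config: θ0=0°, θ1=90°, θ2=270°
[1] after rotate(0, 90): config: θ0=90°, θ1=90°, θ2=270°
[2] after rotate(1, 90): config: θ0=90°, θ1=180°, θ2=270°
nothing shorter than 2 reaches the goal.

rotate(0, 90), rotate(1, 90)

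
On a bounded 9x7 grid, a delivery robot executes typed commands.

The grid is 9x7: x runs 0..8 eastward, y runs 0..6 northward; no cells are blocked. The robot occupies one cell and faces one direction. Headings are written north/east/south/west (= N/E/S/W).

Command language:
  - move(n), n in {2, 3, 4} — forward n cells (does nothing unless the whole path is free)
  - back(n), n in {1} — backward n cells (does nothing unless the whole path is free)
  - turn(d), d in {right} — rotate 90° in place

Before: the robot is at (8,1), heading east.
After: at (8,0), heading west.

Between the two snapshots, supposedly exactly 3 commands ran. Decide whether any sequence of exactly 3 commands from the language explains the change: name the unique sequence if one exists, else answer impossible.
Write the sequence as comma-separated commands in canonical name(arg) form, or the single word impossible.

impossible

all 125 sequences checked — none match.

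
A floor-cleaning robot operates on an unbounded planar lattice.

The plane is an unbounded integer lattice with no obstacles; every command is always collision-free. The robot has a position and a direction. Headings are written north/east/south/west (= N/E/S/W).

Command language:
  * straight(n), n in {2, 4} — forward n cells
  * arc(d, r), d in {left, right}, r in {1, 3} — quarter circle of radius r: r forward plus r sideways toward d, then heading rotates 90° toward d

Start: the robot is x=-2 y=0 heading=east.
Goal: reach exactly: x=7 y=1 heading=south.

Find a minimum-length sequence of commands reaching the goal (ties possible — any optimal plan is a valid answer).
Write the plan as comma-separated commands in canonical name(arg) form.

t0: x=-2 y=0 heading=east
step 1 (straight(2)): x=0 y=0 heading=east
step 2 (arc(left, 3)): x=3 y=3 heading=north
step 3 (arc(right, 1)): x=4 y=4 heading=east
step 4 (arc(right, 3)): x=7 y=1 heading=south
minimal: 4 command(s), checked below 4.

straight(2), arc(left, 3), arc(right, 1), arc(right, 3)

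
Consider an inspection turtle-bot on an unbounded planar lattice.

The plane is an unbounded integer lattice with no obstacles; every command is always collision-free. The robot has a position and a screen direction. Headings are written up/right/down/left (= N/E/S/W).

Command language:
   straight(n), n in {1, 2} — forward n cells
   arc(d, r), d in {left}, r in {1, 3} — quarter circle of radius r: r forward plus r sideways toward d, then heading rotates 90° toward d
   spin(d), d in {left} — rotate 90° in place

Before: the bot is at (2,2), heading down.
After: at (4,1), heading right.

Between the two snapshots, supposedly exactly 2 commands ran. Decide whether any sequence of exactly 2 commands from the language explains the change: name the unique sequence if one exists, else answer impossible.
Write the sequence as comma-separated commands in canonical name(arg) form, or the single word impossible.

arc(left, 1), straight(1)

key: position moved to (4,1) AND the heading swung to E — translation plus rotation needed
t0: at (2,2), heading down
1. arc(left, 1) → at (3,1), heading right
2. straight(1) → at (4,1), heading right
all 25 alternatives checked — unique.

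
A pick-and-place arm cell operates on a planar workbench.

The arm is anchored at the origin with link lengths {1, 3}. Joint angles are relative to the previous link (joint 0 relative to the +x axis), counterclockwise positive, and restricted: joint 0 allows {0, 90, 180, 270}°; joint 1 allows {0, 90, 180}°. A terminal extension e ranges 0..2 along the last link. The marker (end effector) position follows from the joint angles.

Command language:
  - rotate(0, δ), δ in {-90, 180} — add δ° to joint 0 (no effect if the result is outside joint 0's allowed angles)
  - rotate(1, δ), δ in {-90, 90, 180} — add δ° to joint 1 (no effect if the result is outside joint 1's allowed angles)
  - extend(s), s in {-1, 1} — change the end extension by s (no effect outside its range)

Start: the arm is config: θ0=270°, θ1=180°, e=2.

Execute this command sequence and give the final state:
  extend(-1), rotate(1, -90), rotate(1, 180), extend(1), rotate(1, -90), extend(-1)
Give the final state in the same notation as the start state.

initial: config: θ0=270°, θ1=180°, e=2
1. extend(-1) → config: θ0=270°, θ1=180°, e=1
2. rotate(1, -90) → config: θ0=270°, θ1=90°, e=1
3. rotate(1, 180) → config: θ0=270°, θ1=90°, e=1
4. extend(1) → config: θ0=270°, θ1=90°, e=2
5. rotate(1, -90) → config: θ0=270°, θ1=0°, e=2
6. extend(-1) → config: θ0=270°, θ1=0°, e=1

config: θ0=270°, θ1=0°, e=1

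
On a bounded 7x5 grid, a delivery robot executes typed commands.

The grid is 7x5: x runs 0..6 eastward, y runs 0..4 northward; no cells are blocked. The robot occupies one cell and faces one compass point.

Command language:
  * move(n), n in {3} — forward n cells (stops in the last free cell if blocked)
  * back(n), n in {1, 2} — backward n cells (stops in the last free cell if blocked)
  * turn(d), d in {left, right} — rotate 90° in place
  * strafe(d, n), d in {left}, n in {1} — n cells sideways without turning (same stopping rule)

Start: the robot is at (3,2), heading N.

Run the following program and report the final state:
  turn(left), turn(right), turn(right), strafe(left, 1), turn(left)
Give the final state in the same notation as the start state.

initial: at (3,2), heading N
1. turn(left) → at (3,2), heading W
2. turn(right) → at (3,2), heading N
3. turn(right) → at (3,2), heading E
4. strafe(left, 1) → at (3,3), heading E
5. turn(left) → at (3,3), heading N

at (3,3), heading N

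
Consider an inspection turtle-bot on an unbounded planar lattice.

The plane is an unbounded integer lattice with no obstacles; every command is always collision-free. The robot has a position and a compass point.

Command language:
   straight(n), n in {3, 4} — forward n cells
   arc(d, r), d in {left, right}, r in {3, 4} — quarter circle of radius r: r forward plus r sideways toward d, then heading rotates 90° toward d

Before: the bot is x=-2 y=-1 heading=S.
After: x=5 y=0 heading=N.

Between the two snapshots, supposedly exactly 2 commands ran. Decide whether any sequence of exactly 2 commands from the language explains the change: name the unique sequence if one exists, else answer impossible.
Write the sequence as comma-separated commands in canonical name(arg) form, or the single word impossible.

arc(left, 3), arc(left, 4)

key: cell and facing (now N) both changed — the 2 commands mix motion and turning
t0: x=-2 y=-1 heading=S
step 1 (arc(left, 3)): x=1 y=-4 heading=E
step 2 (arc(left, 4)): x=5 y=0 heading=N
uniquely the one of 36 2-step routes that fits.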